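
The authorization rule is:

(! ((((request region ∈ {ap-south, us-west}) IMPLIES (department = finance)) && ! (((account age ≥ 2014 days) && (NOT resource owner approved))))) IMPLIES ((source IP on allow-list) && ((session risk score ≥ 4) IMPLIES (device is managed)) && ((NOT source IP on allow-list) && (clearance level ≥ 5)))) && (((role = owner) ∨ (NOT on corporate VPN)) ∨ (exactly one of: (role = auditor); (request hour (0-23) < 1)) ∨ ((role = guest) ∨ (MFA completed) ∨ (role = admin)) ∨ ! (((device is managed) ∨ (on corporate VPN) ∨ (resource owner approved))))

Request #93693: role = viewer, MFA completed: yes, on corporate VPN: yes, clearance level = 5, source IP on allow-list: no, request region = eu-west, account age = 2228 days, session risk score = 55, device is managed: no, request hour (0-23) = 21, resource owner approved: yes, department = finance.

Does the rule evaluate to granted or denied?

Atomic conditions:
  request region ∈ {ap-south, us-west}: eu-west is not in the set → false
  department = finance: finance == finance is true
  account age ≥ 2014 days: 2228 ≥ 2014 is true
  NOT resource owner approved: yes → false
  source IP on allow-list: no → false
  session risk score ≥ 4: 55 ≥ 4 is true
  device is managed: no → false
  NOT source IP on allow-list: no → true
  clearance level ≥ 5: 5 ≥ 5 is true
  role = owner: viewer == owner is false
  NOT on corporate VPN: yes → false
  role = auditor: viewer == auditor is false
  request hour (0-23) < 1: 21 < 1 is false
  role = guest: viewer == guest is false
  MFA completed: yes → true
  role = admin: viewer == admin is false
  on corporate VPN: yes → true
  resource owner approved: yes → true
Combine:
[1.1.1.1] false → true (antecedent false ⇒ implication holds) = true
[1.1.1.2.1] true AND false = false
[1.1.1.2] NOT false = true
[1.1.1] true AND true = true
[1.1] NOT true = false
[1.2.2] true → false = false
[1.2.3] true AND true = true
[1.2] false AND false AND true = false
[1] false → false (antecedent false ⇒ implication holds) = true
[2.1] false OR false = false
[2.2] exactly-one(false, false) = false
[2.3] false OR true OR false = true
[2.4.1] false OR true OR true = true
[2.4] NOT true = false
[2] false OR false OR true OR false = true
[root] true AND true = true
Overall: true → granted

Granted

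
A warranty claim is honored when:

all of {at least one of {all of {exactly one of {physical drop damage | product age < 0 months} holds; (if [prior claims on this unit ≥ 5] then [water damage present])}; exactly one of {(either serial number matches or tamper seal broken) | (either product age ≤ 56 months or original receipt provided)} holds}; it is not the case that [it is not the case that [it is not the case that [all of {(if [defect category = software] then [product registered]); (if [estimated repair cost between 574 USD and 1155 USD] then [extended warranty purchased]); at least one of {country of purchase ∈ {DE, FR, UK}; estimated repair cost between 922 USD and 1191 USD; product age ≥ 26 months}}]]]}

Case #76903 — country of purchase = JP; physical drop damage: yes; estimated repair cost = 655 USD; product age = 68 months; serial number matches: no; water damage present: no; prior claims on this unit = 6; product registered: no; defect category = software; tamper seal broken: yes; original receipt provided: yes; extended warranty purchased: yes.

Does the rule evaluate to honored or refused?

Refused

Atomic conditions:
  physical drop damage: yes → true
  product age < 0 months: 68 < 0 is false
  prior claims on this unit ≥ 5: 6 ≥ 5 is true
  water damage present: no → false
  serial number matches: no → false
  tamper seal broken: yes → true
  product age ≤ 56 months: 68 ≤ 56 is false
  original receipt provided: yes → true
  defect category = software: software == software is true
  product registered: no → false
  estimated repair cost between 574 USD and 1155 USD: 655 in [574, 1155] is true
  extended warranty purchased: yes → true
  country of purchase ∈ {DE, FR, UK}: JP is not in the set → false
  estimated repair cost between 922 USD and 1191 USD: 655 in [922, 1191] is false
  product age ≥ 26 months: 68 ≥ 26 is true
Combine:
[1.1.1] exactly-one(true, false) = true
[1.1.2] true → false = false
[1.1] true AND false = false
[1.2.1] false OR true = true
[1.2.2] false OR true = true
[1.2] exactly-one(true, true) = false
[1] false OR false = false
[2.1.1.1.1] true → false = false
[2.1.1.1.2] true → true = true
[2.1.1.1.3] false OR false OR true = true
[2.1.1.1] false AND true AND true = false
[2.1.1] NOT false = true
[2.1] NOT true = false
[2] NOT false = true
[root] false AND true = false
Overall: false → refused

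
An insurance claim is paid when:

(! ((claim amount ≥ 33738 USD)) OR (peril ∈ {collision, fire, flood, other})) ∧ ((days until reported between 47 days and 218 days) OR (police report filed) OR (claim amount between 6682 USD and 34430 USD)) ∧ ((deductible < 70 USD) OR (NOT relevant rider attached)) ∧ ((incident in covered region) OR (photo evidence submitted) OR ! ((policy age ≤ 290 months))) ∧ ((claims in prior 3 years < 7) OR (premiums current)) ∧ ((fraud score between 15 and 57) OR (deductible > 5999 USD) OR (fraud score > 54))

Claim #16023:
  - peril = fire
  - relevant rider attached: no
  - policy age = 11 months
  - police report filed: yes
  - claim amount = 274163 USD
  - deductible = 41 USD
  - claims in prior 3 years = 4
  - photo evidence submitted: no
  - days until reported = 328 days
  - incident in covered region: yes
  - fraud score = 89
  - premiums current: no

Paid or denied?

Atomic conditions:
  claim amount ≥ 33738 USD: 274163 ≥ 33738 is true
  peril ∈ {collision, fire, flood, other}: fire is in the set → true
  days until reported between 47 days and 218 days: 328 in [47, 218] is false
  police report filed: yes → true
  claim amount between 6682 USD and 34430 USD: 274163 in [6682, 34430] is false
  deductible < 70 USD: 41 < 70 is true
  NOT relevant rider attached: no → true
  incident in covered region: yes → true
  photo evidence submitted: no → false
  policy age ≤ 290 months: 11 ≤ 290 is true
  claims in prior 3 years < 7: 4 < 7 is true
  premiums current: no → false
  fraud score between 15 and 57: 89 in [15, 57] is false
  deductible > 5999 USD: 41 > 5999 is false
  fraud score > 54: 89 > 54 is true
Combine:
[1.1] NOT true = false
[1] false OR true = true
[2] false OR true OR false = true
[3] true OR true = true
[4.3] NOT true = false
[4] true OR false OR false = true
[5] true OR false = true
[6] false OR false OR true = true
[root] true AND true AND true AND true AND true AND true = true
Overall: true → paid

Paid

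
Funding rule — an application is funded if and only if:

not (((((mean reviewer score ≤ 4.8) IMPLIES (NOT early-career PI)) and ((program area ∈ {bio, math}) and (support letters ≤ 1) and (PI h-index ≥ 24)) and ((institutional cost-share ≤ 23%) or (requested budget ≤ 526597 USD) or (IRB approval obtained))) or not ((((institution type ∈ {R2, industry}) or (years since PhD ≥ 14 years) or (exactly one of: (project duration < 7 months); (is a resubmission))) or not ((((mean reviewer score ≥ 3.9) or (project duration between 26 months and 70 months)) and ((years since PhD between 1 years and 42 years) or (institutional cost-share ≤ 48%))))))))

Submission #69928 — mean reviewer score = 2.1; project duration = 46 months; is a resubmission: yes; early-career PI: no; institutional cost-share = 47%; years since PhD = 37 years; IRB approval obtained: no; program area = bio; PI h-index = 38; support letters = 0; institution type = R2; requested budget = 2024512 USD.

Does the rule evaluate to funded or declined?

Funded

Atomic conditions:
  mean reviewer score ≤ 4.8: 2.1 ≤ 4.8 is true
  NOT early-career PI: no → true
  program area ∈ {bio, math}: bio is in the set → true
  support letters ≤ 1: 0 ≤ 1 is true
  PI h-index ≥ 24: 38 ≥ 24 is true
  institutional cost-share ≤ 23%: 47 ≤ 23 is false
  requested budget ≤ 526597 USD: 2024512 ≤ 526597 is false
  IRB approval obtained: no → false
  institution type ∈ {R2, industry}: R2 is in the set → true
  years since PhD ≥ 14 years: 37 ≥ 14 is true
  project duration < 7 months: 46 < 7 is false
  is a resubmission: yes → true
  mean reviewer score ≥ 3.9: 2.1 ≥ 3.9 is false
  project duration between 26 months and 70 months: 46 in [26, 70] is true
  years since PhD between 1 years and 42 years: 37 in [1, 42] is true
  institutional cost-share ≤ 48%: 47 ≤ 48 is true
Combine:
[1.1.1] true → true = true
[1.1.2] true AND true AND true = true
[1.1.3] false OR false OR false = false
[1.1] true AND true AND false = false
[1.2.1.1.3] exactly-one(false, true) = true
[1.2.1.1] true OR true OR true = true
[1.2.1.2.1.1] false OR true = true
[1.2.1.2.1.2] true OR true = true
[1.2.1.2.1] true AND true = true
[1.2.1.2] NOT true = false
[1.2.1] true OR false = true
[1.2] NOT true = false
[1] false OR false = false
[root] NOT false = true
Overall: true → funded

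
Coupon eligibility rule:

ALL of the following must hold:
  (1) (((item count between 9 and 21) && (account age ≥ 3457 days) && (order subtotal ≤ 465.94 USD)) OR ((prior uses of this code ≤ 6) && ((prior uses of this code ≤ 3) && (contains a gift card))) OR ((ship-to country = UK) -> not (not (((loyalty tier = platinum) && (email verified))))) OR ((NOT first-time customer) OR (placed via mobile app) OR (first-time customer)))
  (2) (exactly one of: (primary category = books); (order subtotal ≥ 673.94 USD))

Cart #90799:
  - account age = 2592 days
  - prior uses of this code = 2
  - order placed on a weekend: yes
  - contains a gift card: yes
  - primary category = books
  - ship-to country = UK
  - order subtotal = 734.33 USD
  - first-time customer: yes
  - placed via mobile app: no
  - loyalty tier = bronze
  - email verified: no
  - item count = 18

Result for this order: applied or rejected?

Atomic conditions:
  item count between 9 and 21: 18 in [9, 21] is true
  account age ≥ 3457 days: 2592 ≥ 3457 is false
  order subtotal ≤ 465.94 USD: 734.33 ≤ 465.94 is false
  prior uses of this code ≤ 6: 2 ≤ 6 is true
  prior uses of this code ≤ 3: 2 ≤ 3 is true
  contains a gift card: yes → true
  ship-to country = UK: UK == UK is true
  loyalty tier = platinum: bronze == platinum is false
  email verified: no → false
  NOT first-time customer: yes → false
  placed via mobile app: no → false
  first-time customer: yes → true
  primary category = books: books == books is true
  order subtotal ≥ 673.94 USD: 734.33 ≥ 673.94 is true
Combine:
[1.1] true AND false AND false = false
[1.2.2] true AND true = true
[1.2] true AND true = true
[1.3.2.1.1] false AND false = false
[1.3.2.1] NOT false = true
[1.3.2] NOT true = false
[1.3] true → false = false
[1.4] false OR false OR true = true
[1] false OR true OR false OR true = true
[2] exactly-one(true, true) = false
[root] true AND false = false
Overall: false → rejected

Rejected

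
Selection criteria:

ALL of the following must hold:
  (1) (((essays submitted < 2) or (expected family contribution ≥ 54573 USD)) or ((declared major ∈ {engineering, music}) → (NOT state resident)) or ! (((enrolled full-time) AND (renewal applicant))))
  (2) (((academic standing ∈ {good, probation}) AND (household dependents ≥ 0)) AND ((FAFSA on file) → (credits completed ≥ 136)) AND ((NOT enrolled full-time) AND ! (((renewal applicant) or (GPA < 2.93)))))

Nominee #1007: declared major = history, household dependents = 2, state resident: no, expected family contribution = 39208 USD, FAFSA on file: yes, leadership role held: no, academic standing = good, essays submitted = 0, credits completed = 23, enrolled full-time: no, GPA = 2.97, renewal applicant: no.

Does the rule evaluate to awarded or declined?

Declined

Atomic conditions:
  essays submitted < 2: 0 < 2 is true
  expected family contribution ≥ 54573 USD: 39208 ≥ 54573 is false
  declared major ∈ {engineering, music}: history is not in the set → false
  NOT state resident: no → true
  enrolled full-time: no → false
  renewal applicant: no → false
  academic standing ∈ {good, probation}: good is in the set → true
  household dependents ≥ 0: 2 ≥ 0 is true
  FAFSA on file: yes → true
  credits completed ≥ 136: 23 ≥ 136 is false
  NOT enrolled full-time: no → true
  GPA < 2.93: 2.97 < 2.93 is false
Combine:
[1.1] true OR false = true
[1.2] false → true (antecedent false ⇒ implication holds) = true
[1.3.1] false AND false = false
[1.3] NOT false = true
[1] true OR true OR true = true
[2.1] true AND true = true
[2.2] true → false = false
[2.3.2.1] false OR false = false
[2.3.2] NOT false = true
[2.3] true AND true = true
[2] true AND false AND true = false
[root] true AND false = false
Overall: false → declined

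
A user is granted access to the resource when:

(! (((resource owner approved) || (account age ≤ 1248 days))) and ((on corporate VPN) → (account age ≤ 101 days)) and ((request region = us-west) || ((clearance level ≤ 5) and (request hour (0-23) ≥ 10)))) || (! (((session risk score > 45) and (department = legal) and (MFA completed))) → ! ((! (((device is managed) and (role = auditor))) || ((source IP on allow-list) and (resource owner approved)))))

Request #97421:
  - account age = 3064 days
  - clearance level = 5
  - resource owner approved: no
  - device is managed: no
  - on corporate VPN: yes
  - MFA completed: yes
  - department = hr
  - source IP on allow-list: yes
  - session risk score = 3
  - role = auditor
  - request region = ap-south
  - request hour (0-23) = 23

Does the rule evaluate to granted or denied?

Denied

Atomic conditions:
  resource owner approved: no → false
  account age ≤ 1248 days: 3064 ≤ 1248 is false
  on corporate VPN: yes → true
  account age ≤ 101 days: 3064 ≤ 101 is false
  request region = us-west: ap-south == us-west is false
  clearance level ≤ 5: 5 ≤ 5 is true
  request hour (0-23) ≥ 10: 23 ≥ 10 is true
  session risk score > 45: 3 > 45 is false
  department = legal: hr == legal is false
  MFA completed: yes → true
  device is managed: no → false
  role = auditor: auditor == auditor is true
  source IP on allow-list: yes → true
Combine:
[1.1.1] false OR false = false
[1.1] NOT false = true
[1.2] true → false = false
[1.3.2] true AND true = true
[1.3] false OR true = true
[1] true AND false AND true = false
[2.1.1] false AND false AND true = false
[2.1] NOT false = true
[2.2.1.1.1] false AND true = false
[2.2.1.1] NOT false = true
[2.2.1.2] true AND false = false
[2.2.1] true OR false = true
[2.2] NOT true = false
[2] true → false = false
[root] false OR false = false
Overall: false → denied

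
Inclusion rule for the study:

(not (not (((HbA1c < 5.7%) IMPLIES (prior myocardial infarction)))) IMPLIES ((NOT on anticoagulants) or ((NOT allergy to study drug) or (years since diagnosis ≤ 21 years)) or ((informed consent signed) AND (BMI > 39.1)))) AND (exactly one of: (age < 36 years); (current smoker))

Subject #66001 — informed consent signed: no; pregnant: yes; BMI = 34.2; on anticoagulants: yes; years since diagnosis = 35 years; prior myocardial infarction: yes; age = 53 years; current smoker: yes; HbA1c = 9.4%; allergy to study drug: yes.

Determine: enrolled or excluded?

Excluded

Atomic conditions:
  HbA1c < 5.7%: 9.4 < 5.7 is false
  prior myocardial infarction: yes → true
  NOT on anticoagulants: yes → false
  NOT allergy to study drug: yes → false
  years since diagnosis ≤ 21 years: 35 ≤ 21 is false
  informed consent signed: no → false
  BMI > 39.1: 34.2 > 39.1 is false
  age < 36 years: 53 < 36 is false
  current smoker: yes → true
Combine:
[1.1.1.1] false → true (antecedent false ⇒ implication holds) = true
[1.1.1] NOT true = false
[1.1] NOT false = true
[1.2.2] false OR false = false
[1.2.3] false AND false = false
[1.2] false OR false OR false = false
[1] true → false = false
[2] exactly-one(false, true) = true
[root] false AND true = false
Overall: false → excluded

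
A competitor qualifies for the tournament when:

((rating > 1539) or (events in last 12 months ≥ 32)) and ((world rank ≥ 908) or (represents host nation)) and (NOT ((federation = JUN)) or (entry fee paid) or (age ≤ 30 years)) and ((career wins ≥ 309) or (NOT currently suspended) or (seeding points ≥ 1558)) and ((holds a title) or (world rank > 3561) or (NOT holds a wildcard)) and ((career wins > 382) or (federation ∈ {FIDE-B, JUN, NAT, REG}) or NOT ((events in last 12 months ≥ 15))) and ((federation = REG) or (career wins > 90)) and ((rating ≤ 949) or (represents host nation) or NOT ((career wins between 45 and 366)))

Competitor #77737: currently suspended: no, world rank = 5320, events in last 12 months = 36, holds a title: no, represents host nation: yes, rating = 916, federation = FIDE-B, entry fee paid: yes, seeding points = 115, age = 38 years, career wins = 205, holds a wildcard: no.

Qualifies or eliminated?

Atomic conditions:
  rating > 1539: 916 > 1539 is false
  events in last 12 months ≥ 32: 36 ≥ 32 is true
  world rank ≥ 908: 5320 ≥ 908 is true
  represents host nation: yes → true
  federation = JUN: FIDE-B == JUN is false
  entry fee paid: yes → true
  age ≤ 30 years: 38 ≤ 30 is false
  career wins ≥ 309: 205 ≥ 309 is false
  NOT currently suspended: no → true
  seeding points ≥ 1558: 115 ≥ 1558 is false
  holds a title: no → false
  world rank > 3561: 5320 > 3561 is true
  NOT holds a wildcard: no → true
  career wins > 382: 205 > 382 is false
  federation ∈ {FIDE-B, JUN, NAT, REG}: FIDE-B is in the set → true
  events in last 12 months ≥ 15: 36 ≥ 15 is true
  federation = REG: FIDE-B == REG is false
  career wins > 90: 205 > 90 is true
  rating ≤ 949: 916 ≤ 949 is true
  career wins between 45 and 366: 205 in [45, 366] is true
Combine:
[1] false OR true = true
[2] true OR true = true
[3.1] NOT false = true
[3] true OR true OR false = true
[4] false OR true OR false = true
[5] false OR true OR true = true
[6.3] NOT true = false
[6] false OR true OR false = true
[7] false OR true = true
[8.3] NOT true = false
[8] true OR true OR false = true
[root] true AND true AND true AND true AND true AND true AND true AND true = true
Overall: true → qualifies

Qualifies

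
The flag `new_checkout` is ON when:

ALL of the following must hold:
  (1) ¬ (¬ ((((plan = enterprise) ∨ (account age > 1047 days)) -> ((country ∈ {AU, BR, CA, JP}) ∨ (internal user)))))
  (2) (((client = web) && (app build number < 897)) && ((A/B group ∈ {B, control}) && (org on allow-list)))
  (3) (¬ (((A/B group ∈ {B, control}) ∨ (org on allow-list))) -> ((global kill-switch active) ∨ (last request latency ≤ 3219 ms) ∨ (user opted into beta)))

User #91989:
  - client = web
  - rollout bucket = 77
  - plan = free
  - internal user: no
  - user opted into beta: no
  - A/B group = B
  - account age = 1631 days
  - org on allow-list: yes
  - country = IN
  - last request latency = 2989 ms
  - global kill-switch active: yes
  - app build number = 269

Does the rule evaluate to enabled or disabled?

Disabled

Atomic conditions:
  plan = enterprise: free == enterprise is false
  account age > 1047 days: 1631 > 1047 is true
  country ∈ {AU, BR, CA, JP}: IN is not in the set → false
  internal user: no → false
  client = web: web == web is true
  app build number < 897: 269 < 897 is true
  A/B group ∈ {B, control}: B is in the set → true
  org on allow-list: yes → true
  global kill-switch active: yes → true
  last request latency ≤ 3219 ms: 2989 ≤ 3219 is true
  user opted into beta: no → false
Combine:
[1.1.1.1] false OR true = true
[1.1.1.2] false OR false = false
[1.1.1] true → false = false
[1.1] NOT false = true
[1] NOT true = false
[2.1] true AND true = true
[2.2] true AND true = true
[2] true AND true = true
[3.1.1] true OR true = true
[3.1] NOT true = false
[3.2] true OR true OR false = true
[3] false → true (antecedent false ⇒ implication holds) = true
[root] false AND true AND true = false
Overall: false → disabled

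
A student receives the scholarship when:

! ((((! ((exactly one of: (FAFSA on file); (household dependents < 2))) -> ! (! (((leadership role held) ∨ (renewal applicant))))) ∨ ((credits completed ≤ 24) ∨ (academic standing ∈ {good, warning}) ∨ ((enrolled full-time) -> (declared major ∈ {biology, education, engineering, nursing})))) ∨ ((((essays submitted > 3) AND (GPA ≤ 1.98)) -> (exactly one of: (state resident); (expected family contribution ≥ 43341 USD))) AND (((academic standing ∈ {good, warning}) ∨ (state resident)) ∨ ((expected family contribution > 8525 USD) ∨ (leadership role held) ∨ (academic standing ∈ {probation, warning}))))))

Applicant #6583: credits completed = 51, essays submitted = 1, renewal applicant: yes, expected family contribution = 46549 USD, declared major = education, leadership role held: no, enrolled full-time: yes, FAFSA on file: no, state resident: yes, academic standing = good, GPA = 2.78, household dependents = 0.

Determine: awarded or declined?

Atomic conditions:
  FAFSA on file: no → false
  household dependents < 2: 0 < 2 is true
  leadership role held: no → false
  renewal applicant: yes → true
  credits completed ≤ 24: 51 ≤ 24 is false
  academic standing ∈ {good, warning}: good is in the set → true
  enrolled full-time: yes → true
  declared major ∈ {biology, education, engineering, nursing}: education is in the set → true
  essays submitted > 3: 1 > 3 is false
  GPA ≤ 1.98: 2.78 ≤ 1.98 is false
  state resident: yes → true
  expected family contribution ≥ 43341 USD: 46549 ≥ 43341 is true
  expected family contribution > 8525 USD: 46549 > 8525 is true
  academic standing ∈ {probation, warning}: good is not in the set → false
Combine:
[1.1.1.1.1] exactly-one(false, true) = true
[1.1.1.1] NOT true = false
[1.1.1.2.1.1] false OR true = true
[1.1.1.2.1] NOT true = false
[1.1.1.2] NOT false = true
[1.1.1] false → true (antecedent false ⇒ implication holds) = true
[1.1.2.3] true → true = true
[1.1.2] false OR true OR true = true
[1.1] true OR true = true
[1.2.1.1] false AND false = false
[1.2.1.2] exactly-one(true, true) = false
[1.2.1] false → false (antecedent false ⇒ implication holds) = true
[1.2.2.1] true OR true = true
[1.2.2.2] true OR false OR false = true
[1.2.2] true OR true = true
[1.2] true AND true = true
[1] true OR true = true
[root] NOT true = false
Overall: false → declined

Declined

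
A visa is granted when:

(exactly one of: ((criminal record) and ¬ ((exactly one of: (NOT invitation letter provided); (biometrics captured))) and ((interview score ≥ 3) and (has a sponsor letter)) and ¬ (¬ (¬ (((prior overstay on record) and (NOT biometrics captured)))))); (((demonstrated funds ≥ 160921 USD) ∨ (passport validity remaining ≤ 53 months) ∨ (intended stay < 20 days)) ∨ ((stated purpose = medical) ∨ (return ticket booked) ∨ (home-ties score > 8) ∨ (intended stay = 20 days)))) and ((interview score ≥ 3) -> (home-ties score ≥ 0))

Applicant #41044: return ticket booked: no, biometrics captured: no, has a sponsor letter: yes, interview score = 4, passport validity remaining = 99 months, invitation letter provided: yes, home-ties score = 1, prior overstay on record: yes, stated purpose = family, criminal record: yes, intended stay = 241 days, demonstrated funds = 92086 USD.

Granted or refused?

Atomic conditions:
  criminal record: yes → true
  NOT invitation letter provided: yes → false
  biometrics captured: no → false
  interview score ≥ 3: 4 ≥ 3 is true
  has a sponsor letter: yes → true
  prior overstay on record: yes → true
  NOT biometrics captured: no → true
  demonstrated funds ≥ 160921 USD: 92086 ≥ 160921 is false
  passport validity remaining ≤ 53 months: 99 ≤ 53 is false
  intended stay < 20 days: 241 < 20 is false
  stated purpose = medical: family == medical is false
  return ticket booked: no → false
  home-ties score > 8: 1 > 8 is false
  intended stay = 20 days: 241 == 20 is false
  home-ties score ≥ 0: 1 ≥ 0 is true
Combine:
[1.1.2.1] exactly-one(false, false) = false
[1.1.2] NOT false = true
[1.1.3] true AND true = true
[1.1.4.1.1.1] true AND true = true
[1.1.4.1.1] NOT true = false
[1.1.4.1] NOT false = true
[1.1.4] NOT true = false
[1.1] true AND true AND true AND false = false
[1.2.1] false OR false OR false = false
[1.2.2] false OR false OR false OR false = false
[1.2] false OR false = false
[1] exactly-one(false, false) = false
[2] true → true = true
[root] false AND true = false
Overall: false → refused

Refused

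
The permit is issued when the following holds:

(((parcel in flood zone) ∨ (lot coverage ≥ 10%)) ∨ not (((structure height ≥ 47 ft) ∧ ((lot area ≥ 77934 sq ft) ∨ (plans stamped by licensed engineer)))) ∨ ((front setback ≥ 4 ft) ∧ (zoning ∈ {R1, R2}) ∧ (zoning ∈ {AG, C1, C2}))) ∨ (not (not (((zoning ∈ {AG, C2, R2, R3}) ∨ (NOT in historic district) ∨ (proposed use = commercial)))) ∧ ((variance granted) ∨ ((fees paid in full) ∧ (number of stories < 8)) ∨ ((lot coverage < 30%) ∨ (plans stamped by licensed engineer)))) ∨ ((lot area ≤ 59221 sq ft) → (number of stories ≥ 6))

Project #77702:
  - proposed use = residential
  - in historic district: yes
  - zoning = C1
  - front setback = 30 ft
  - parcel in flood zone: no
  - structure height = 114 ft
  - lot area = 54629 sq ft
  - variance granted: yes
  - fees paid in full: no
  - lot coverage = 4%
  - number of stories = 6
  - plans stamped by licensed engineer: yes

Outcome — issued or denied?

Issued

Atomic conditions:
  parcel in flood zone: no → false
  lot coverage ≥ 10%: 4 ≥ 10 is false
  structure height ≥ 47 ft: 114 ≥ 47 is true
  lot area ≥ 77934 sq ft: 54629 ≥ 77934 is false
  plans stamped by licensed engineer: yes → true
  front setback ≥ 4 ft: 30 ≥ 4 is true
  zoning ∈ {R1, R2}: C1 is not in the set → false
  zoning ∈ {AG, C1, C2}: C1 is in the set → true
  zoning ∈ {AG, C2, R2, R3}: C1 is not in the set → false
  NOT in historic district: yes → false
  proposed use = commercial: residential == commercial is false
  variance granted: yes → true
  fees paid in full: no → false
  number of stories < 8: 6 < 8 is true
  lot coverage < 30%: 4 < 30 is true
  lot area ≤ 59221 sq ft: 54629 ≤ 59221 is true
  number of stories ≥ 6: 6 ≥ 6 is true
Combine:
[1.1] false OR false = false
[1.2.1.2] false OR true = true
[1.2.1] true AND true = true
[1.2] NOT true = false
[1.3] true AND false AND true = false
[1] false OR false OR false = false
[2.1.1.1] false OR false OR false = false
[2.1.1] NOT false = true
[2.1] NOT true = false
[2.2.2] false AND true = false
[2.2.3] true OR true = true
[2.2] true OR false OR true = true
[2] false AND true = false
[3] true → true = true
[root] false OR false OR true = true
Overall: true → issued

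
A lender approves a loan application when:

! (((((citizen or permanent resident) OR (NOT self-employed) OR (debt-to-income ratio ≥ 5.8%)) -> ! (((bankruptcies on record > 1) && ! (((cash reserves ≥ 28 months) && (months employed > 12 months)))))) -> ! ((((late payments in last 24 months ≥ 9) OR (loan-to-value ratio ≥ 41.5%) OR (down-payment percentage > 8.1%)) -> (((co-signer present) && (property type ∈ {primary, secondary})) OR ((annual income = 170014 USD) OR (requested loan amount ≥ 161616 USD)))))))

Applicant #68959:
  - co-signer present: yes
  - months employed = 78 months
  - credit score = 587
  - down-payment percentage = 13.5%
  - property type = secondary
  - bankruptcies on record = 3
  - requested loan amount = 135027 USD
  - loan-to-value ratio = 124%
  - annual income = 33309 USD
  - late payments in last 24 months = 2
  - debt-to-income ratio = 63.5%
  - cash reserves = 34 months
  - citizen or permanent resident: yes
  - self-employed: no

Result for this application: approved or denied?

Approved

Atomic conditions:
  citizen or permanent resident: yes → true
  NOT self-employed: no → true
  debt-to-income ratio ≥ 5.8%: 63.5 ≥ 5.8 is true
  bankruptcies on record > 1: 3 > 1 is true
  cash reserves ≥ 28 months: 34 ≥ 28 is true
  months employed > 12 months: 78 > 12 is true
  late payments in last 24 months ≥ 9: 2 ≥ 9 is false
  loan-to-value ratio ≥ 41.5%: 124 ≥ 41.5 is true
  down-payment percentage > 8.1%: 13.5 > 8.1 is true
  co-signer present: yes → true
  property type ∈ {primary, secondary}: secondary is in the set → true
  annual income = 170014 USD: 33309 == 170014 is false
  requested loan amount ≥ 161616 USD: 135027 ≥ 161616 is false
Combine:
[1.1.1] true OR true OR true = true
[1.1.2.1.2.1] true AND true = true
[1.1.2.1.2] NOT true = false
[1.1.2.1] true AND false = false
[1.1.2] NOT false = true
[1.1] true → true = true
[1.2.1.1] false OR true OR true = true
[1.2.1.2.1] true AND true = true
[1.2.1.2.2] false OR false = false
[1.2.1.2] true OR false = true
[1.2.1] true → true = true
[1.2] NOT true = false
[1] true → false = false
[root] NOT false = true
Overall: true → approved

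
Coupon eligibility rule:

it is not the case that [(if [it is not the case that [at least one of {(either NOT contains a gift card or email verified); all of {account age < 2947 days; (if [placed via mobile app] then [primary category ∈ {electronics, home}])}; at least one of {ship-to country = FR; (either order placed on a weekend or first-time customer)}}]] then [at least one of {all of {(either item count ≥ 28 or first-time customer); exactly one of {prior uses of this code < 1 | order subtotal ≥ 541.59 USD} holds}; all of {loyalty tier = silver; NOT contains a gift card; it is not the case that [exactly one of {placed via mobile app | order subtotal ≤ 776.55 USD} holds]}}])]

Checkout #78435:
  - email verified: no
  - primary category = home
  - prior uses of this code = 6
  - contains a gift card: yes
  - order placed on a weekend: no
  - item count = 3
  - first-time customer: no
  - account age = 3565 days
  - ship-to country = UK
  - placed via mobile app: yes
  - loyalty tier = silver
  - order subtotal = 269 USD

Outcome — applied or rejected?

Applied

Atomic conditions:
  NOT contains a gift card: yes → false
  email verified: no → false
  account age < 2947 days: 3565 < 2947 is false
  placed via mobile app: yes → true
  primary category ∈ {electronics, home}: home is in the set → true
  ship-to country = FR: UK == FR is false
  order placed on a weekend: no → false
  first-time customer: no → false
  item count ≥ 28: 3 ≥ 28 is false
  prior uses of this code < 1: 6 < 1 is false
  order subtotal ≥ 541.59 USD: 269 ≥ 541.59 is false
  loyalty tier = silver: silver == silver is true
  order subtotal ≤ 776.55 USD: 269 ≤ 776.55 is true
Combine:
[1.1.1.1] false OR false = false
[1.1.1.2.2] true → true = true
[1.1.1.2] false AND true = false
[1.1.1.3.2] false OR false = false
[1.1.1.3] false OR false = false
[1.1.1] false OR false OR false = false
[1.1] NOT false = true
[1.2.1.1] false OR false = false
[1.2.1.2] exactly-one(false, false) = false
[1.2.1] false AND false = false
[1.2.2.3.1] exactly-one(true, true) = false
[1.2.2.3] NOT false = true
[1.2.2] true AND false AND true = false
[1.2] false OR false = false
[1] true → false = false
[root] NOT false = true
Overall: true → applied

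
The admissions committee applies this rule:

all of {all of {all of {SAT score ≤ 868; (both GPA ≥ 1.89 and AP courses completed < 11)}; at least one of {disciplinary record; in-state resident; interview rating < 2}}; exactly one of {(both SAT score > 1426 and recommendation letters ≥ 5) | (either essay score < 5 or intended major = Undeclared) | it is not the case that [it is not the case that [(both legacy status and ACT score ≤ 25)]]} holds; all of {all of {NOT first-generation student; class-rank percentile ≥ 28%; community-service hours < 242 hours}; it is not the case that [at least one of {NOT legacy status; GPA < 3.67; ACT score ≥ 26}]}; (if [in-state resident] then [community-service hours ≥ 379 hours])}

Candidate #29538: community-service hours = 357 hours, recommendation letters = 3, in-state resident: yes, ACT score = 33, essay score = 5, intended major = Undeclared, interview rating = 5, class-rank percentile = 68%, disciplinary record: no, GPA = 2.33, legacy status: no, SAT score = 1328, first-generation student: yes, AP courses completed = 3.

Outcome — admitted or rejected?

Atomic conditions:
  SAT score ≤ 868: 1328 ≤ 868 is false
  GPA ≥ 1.89: 2.33 ≥ 1.89 is true
  AP courses completed < 11: 3 < 11 is true
  disciplinary record: no → false
  in-state resident: yes → true
  interview rating < 2: 5 < 2 is false
  SAT score > 1426: 1328 > 1426 is false
  recommendation letters ≥ 5: 3 ≥ 5 is false
  essay score < 5: 5 < 5 is false
  intended major = Undeclared: Undeclared == Undeclared is true
  legacy status: no → false
  ACT score ≤ 25: 33 ≤ 25 is false
  NOT first-generation student: yes → false
  class-rank percentile ≥ 28%: 68 ≥ 28 is true
  community-service hours < 242 hours: 357 < 242 is false
  NOT legacy status: no → true
  GPA < 3.67: 2.33 < 3.67 is true
  ACT score ≥ 26: 33 ≥ 26 is true
  community-service hours ≥ 379 hours: 357 ≥ 379 is false
Combine:
[1.1.2] true AND true = true
[1.1] false AND true = false
[1.2] false OR true OR false = true
[1] false AND true = false
[2.1] false AND false = false
[2.2] false OR true = true
[2.3.1.1] false AND false = false
[2.3.1] NOT false = true
[2.3] NOT true = false
[2] exactly-one(false, true, false) = true
[3.1] false AND true AND false = false
[3.2.1] true OR true OR true = true
[3.2] NOT true = false
[3] false AND false = false
[4] true → false = false
[root] false AND true AND false AND false = false
Overall: false → rejected

Rejected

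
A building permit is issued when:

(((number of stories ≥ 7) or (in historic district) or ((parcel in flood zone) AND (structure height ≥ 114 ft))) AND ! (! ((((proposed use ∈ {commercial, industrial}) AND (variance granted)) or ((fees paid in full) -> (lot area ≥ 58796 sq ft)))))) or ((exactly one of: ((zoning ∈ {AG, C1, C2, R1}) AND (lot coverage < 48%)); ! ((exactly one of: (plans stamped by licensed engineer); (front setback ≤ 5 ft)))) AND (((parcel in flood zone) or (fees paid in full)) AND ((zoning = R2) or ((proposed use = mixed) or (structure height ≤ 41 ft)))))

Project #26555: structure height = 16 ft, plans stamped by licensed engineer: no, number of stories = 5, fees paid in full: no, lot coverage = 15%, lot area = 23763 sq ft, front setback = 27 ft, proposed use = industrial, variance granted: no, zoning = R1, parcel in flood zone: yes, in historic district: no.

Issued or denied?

Denied

Atomic conditions:
  number of stories ≥ 7: 5 ≥ 7 is false
  in historic district: no → false
  parcel in flood zone: yes → true
  structure height ≥ 114 ft: 16 ≥ 114 is false
  proposed use ∈ {commercial, industrial}: industrial is in the set → true
  variance granted: no → false
  fees paid in full: no → false
  lot area ≥ 58796 sq ft: 23763 ≥ 58796 is false
  zoning ∈ {AG, C1, C2, R1}: R1 is in the set → true
  lot coverage < 48%: 15 < 48 is true
  plans stamped by licensed engineer: no → false
  front setback ≤ 5 ft: 27 ≤ 5 is false
  zoning = R2: R1 == R2 is false
  proposed use = mixed: industrial == mixed is false
  structure height ≤ 41 ft: 16 ≤ 41 is true
Combine:
[1.1.3] true AND false = false
[1.1] false OR false OR false = false
[1.2.1.1.1] true AND false = false
[1.2.1.1.2] false → false (antecedent false ⇒ implication holds) = true
[1.2.1.1] false OR true = true
[1.2.1] NOT true = false
[1.2] NOT false = true
[1] false AND true = false
[2.1.1] true AND true = true
[2.1.2.1] exactly-one(false, false) = false
[2.1.2] NOT false = true
[2.1] exactly-one(true, true) = false
[2.2.1] true OR false = true
[2.2.2.2] false OR true = true
[2.2.2] false OR true = true
[2.2] true AND true = true
[2] false AND true = false
[root] false OR false = false
Overall: false → denied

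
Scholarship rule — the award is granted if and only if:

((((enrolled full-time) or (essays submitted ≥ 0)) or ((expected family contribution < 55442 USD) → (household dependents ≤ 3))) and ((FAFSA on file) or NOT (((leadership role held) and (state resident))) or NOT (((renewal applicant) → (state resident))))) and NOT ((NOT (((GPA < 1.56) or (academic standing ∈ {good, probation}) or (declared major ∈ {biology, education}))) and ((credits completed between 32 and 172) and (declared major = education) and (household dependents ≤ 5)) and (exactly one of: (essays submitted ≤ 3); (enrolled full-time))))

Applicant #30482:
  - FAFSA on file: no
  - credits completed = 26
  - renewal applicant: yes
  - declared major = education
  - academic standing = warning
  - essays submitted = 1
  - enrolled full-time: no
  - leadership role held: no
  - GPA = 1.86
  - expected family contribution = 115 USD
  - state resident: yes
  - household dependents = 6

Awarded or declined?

Awarded

Atomic conditions:
  enrolled full-time: no → false
  essays submitted ≥ 0: 1 ≥ 0 is true
  expected family contribution < 55442 USD: 115 < 55442 is true
  household dependents ≤ 3: 6 ≤ 3 is false
  FAFSA on file: no → false
  leadership role held: no → false
  state resident: yes → true
  renewal applicant: yes → true
  GPA < 1.56: 1.86 < 1.56 is false
  academic standing ∈ {good, probation}: warning is not in the set → false
  declared major ∈ {biology, education}: education is in the set → true
  credits completed between 32 and 172: 26 in [32, 172] is false
  declared major = education: education == education is true
  household dependents ≤ 5: 6 ≤ 5 is false
  essays submitted ≤ 3: 1 ≤ 3 is true
Combine:
[1.1.1] false OR true = true
[1.1.2] true → false = false
[1.1] true OR false = true
[1.2.2.1] false AND true = false
[1.2.2] NOT false = true
[1.2.3.1] true → true = true
[1.2.3] NOT true = false
[1.2] false OR true OR false = true
[1] true AND true = true
[2.1.1.1] false OR false OR true = true
[2.1.1] NOT true = false
[2.1.2] false AND true AND false = false
[2.1.3] exactly-one(true, false) = true
[2.1] false AND false AND true = false
[2] NOT false = true
[root] true AND true = true
Overall: true → awarded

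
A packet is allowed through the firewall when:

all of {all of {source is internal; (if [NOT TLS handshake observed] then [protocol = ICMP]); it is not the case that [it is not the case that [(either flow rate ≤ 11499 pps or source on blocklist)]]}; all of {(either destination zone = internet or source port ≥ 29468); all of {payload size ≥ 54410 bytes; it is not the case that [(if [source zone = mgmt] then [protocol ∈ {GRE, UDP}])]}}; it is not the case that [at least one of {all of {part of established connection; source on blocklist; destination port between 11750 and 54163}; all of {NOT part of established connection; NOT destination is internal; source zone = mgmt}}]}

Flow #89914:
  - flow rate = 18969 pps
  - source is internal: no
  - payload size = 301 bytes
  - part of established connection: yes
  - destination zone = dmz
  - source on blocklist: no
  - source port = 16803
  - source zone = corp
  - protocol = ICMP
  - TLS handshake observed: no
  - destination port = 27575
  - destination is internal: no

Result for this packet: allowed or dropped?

Atomic conditions:
  source is internal: no → false
  NOT TLS handshake observed: no → true
  protocol = ICMP: ICMP == ICMP is true
  flow rate ≤ 11499 pps: 18969 ≤ 11499 is false
  source on blocklist: no → false
  destination zone = internet: dmz == internet is false
  source port ≥ 29468: 16803 ≥ 29468 is false
  payload size ≥ 54410 bytes: 301 ≥ 54410 is false
  source zone = mgmt: corp == mgmt is false
  protocol ∈ {GRE, UDP}: ICMP is not in the set → false
  part of established connection: yes → true
  destination port between 11750 and 54163: 27575 in [11750, 54163] is true
  NOT part of established connection: yes → false
  NOT destination is internal: no → true
Combine:
[1.2] true → true = true
[1.3.1.1] false OR false = false
[1.3.1] NOT false = true
[1.3] NOT true = false
[1] false AND true AND false = false
[2.1] false OR false = false
[2.2.2.1] false → false (antecedent false ⇒ implication holds) = true
[2.2.2] NOT true = false
[2.2] false AND false = false
[2] false AND false = false
[3.1.1] true AND false AND true = false
[3.1.2] false AND true AND false = false
[3.1] false OR false = false
[3] NOT false = true
[root] false AND false AND true = false
Overall: false → dropped

Dropped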